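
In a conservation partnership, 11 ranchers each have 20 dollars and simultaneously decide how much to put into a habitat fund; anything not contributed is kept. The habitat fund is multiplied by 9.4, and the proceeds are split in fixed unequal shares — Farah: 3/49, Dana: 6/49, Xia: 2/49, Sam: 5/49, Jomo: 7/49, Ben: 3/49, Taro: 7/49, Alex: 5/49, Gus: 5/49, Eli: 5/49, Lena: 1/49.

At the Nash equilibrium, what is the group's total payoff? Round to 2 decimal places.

724.00 dollars

Player j's private return per contributed unit is 9.4 × (j's share). Contributing is weakly dominant for j when that share is at least 1/9.4 = 0.1064, and contributing 0 is dominant otherwise.
Dana, Jomo and Taro clear that bar, contributing 20 each; the remaining 8 contribute 0. Total contributed: 60.
The habitat fund pays out 9.4 × 60 = 564.00 in total (split across the unequal shares, but the aggregate is all that matters for the group sum).
The 8 free-riders keep 20 each, adding 160. Group total = 160 + 564.00 = 724.00.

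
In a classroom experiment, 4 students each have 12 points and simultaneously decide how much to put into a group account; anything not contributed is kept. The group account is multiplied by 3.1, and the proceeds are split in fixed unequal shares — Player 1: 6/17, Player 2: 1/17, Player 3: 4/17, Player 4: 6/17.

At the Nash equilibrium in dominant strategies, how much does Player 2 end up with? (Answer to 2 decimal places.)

A player with share s gets back 3.1·s per unit contributed, so full contribution is dominant for anyone with s > 1/3.1 = 0.3226 and zero contribution is dominant for anyone below.
Player 1 and Player 4 are above the threshold, contributing 12 each; the remaining 2 contribute 0. Total contributed: 24.
Player 2 keeps 12 and receives 3.1 × 24 × 1/17 = 4.38 from the group account, for a payoff of 16.38.

16.38 points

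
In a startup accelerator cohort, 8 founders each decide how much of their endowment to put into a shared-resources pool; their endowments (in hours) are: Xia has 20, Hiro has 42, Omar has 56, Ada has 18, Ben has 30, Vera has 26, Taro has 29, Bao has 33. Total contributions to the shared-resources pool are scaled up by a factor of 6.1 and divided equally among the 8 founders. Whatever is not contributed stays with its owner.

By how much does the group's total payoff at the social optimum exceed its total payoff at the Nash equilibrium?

The private return per contributed unit is 6.1/8 = 0.7625 < 1 for every player regardless of endowment, so the Nash equilibrium is zero contribution and the group total is Σ E_j = 20 + 42 + 56 + 18 + 30 + 26 + 29 + 33 = 254.
Each contributed unit returns 6.100 to the group, so the social optimum is full contribution by everyone: group total = 6.100 × 254 = 1549.40.
Efficiency loss = (6.100 − 1) × 254 = 1295.40.

1295.40 hours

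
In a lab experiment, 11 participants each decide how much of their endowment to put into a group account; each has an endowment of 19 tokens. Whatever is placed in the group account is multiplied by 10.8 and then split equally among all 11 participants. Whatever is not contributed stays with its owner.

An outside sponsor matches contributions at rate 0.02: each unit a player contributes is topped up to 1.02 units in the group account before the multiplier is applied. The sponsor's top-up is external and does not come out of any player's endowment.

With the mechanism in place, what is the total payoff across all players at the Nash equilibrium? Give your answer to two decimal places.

2302.34 tokens

The effective private return per unit is now 10.8 × 1.02 / 11 = 1.0015 > 1, so every player's dominant strategy flips to full contribution.
So the Nash equilibrium is full contribution by all 11; the group earns 10.8 × 1.02 × 209 = 2302.34.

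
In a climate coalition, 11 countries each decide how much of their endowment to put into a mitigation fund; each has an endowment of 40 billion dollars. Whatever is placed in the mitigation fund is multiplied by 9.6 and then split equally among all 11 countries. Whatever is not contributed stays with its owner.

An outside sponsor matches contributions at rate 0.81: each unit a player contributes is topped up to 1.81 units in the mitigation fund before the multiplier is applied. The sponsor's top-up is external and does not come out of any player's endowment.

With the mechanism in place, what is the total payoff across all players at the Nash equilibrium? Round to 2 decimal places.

7645.44 billion dollars

Under the mechanism each unit contributed yields 9.6 × 1.81 / 11 = 1.5796 back to its contributor per unit of net cost, which exceeds 1, making full contribution the dominant choice for everyone.
At the Nash equilibrium everyone contributes 40. Group total payoff = 9.6 × 1.81 × 440 = 7645.44.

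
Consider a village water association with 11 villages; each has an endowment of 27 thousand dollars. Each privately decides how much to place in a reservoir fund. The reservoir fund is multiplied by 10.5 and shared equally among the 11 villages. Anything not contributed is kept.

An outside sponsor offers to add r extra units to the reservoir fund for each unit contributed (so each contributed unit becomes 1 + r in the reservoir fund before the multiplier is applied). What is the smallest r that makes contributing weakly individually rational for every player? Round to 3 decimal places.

0.048

With matching at rate r, one contributed unit becomes (1 + r) in the reservoir fund and returns 10.5 × (1 + r) / 11 to the contributor.
Setting this equal to 1: 1 + r = 11/10.5 = 1.0476.
So the minimum matching rate is r = 1.0476 − 1 = 0.048.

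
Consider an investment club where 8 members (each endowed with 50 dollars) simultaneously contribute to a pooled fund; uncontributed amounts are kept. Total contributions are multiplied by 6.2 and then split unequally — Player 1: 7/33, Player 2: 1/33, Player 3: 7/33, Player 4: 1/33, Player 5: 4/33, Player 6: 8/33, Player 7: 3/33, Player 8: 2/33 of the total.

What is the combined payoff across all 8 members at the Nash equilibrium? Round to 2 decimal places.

1180.00 dollars

A player with share s gets back 6.2·s per unit contributed, so full contribution is dominant for anyone with s > 1/6.2 = 0.1613 and zero contribution is dominant for anyone below.
Player 1, Player 3 and Player 6 clear that bar, contributing 50 each; the remaining 5 contribute 0. Total contributed: 150.
The pooled fund pays out 6.2 × 150 = 930.00 in total (split across the unequal shares, but the aggregate is all that matters for the group sum).
The 5 free-riders keep 50 each, adding 250. Group total = 250 + 930.00 = 1180.00.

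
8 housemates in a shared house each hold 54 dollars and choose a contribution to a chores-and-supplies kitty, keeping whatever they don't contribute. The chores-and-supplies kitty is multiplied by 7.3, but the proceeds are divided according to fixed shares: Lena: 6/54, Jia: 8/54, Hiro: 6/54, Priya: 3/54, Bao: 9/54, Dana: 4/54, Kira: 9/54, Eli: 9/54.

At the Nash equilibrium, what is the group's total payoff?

1792.80 dollars

Each unit j contributes comes back to j as 7.3 × (j's share), so j prefers to contribute only if that share exceeds 1/7.3 = 0.1370; otherwise keeping the unit dominates.
Jia, Bao, Kira and Eli are above the threshold, contributing 54 each; the remaining 4 contribute 0. Total contributed: 216.
The chores-and-supplies kitty pays out 7.3 × 216 = 1576.80 in total (split across the unequal shares, but the aggregate is all that matters for the group sum).
The 4 free-riders keep 54 each, adding 216. Group total = 216 + 1576.80 = 1792.80.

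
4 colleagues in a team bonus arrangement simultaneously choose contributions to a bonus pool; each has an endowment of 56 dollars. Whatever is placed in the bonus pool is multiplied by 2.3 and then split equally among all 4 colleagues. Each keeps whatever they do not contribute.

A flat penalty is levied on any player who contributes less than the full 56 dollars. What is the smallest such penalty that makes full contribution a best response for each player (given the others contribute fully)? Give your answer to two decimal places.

Given the others contribute fully, the best deviation is to contribute 0 (any partial contribution still incurs the fine and gives up units whose private return 0.5750 is below 1).
Deviating from 56 to 0 saves 56 dollars but forfeits the deviator's share of the drop in the bonus pool: 2.3/4 × 56 = 32.20.
So the deviation gain is 56 − 32.20 = 23.80, and the fine must be at least 23.80 dollars to wipe it out.

23.80 dollars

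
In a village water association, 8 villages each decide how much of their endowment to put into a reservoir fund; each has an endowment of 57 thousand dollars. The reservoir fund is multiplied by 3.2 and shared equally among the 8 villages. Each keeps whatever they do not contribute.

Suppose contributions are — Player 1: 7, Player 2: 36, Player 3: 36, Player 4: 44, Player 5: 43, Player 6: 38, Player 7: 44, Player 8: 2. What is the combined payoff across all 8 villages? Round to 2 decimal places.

1006.00 thousand dollars

Total contributed: 7 + 36 + 36 + 44 + 43 + 38 + 44 + 2 = 250; total kept: 8 × 57 − 250 = 206.
The reservoir fund pays out 3.2 × 250 = 800.00 in aggregate.
Group total = 206 + 800.00 = 1006.00.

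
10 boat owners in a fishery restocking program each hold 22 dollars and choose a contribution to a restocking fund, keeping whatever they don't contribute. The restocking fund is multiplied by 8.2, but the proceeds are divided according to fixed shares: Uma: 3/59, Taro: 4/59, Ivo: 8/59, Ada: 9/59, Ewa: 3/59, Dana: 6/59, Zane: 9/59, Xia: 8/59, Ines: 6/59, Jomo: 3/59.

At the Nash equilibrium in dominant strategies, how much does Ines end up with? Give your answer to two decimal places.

For player j, contributing a unit is worthwhile iff 8.2 × (j's share) ≥ 1, i.e. iff j's share is at least 0.1220.
Ivo, Ada, Zane and Xia are above the threshold, contributing 22 each; the remaining 6 contribute 0. Total contributed: 88.
Ines keeps 22 and receives 8.2 × 88 × 6/59 = 73.38 from the restocking fund, for a payoff of 95.38.

95.38 dollars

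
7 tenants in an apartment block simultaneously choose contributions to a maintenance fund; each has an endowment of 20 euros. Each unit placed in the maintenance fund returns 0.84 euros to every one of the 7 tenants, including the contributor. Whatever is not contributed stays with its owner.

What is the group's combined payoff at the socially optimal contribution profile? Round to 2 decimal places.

823.20 euros

Each contributed unit returns 5.880 to the group as a whole (0.84 to each of 7 players), which exceeds 1, so the social optimum is full contribution: group total = 5.880 × 140 = 823.20.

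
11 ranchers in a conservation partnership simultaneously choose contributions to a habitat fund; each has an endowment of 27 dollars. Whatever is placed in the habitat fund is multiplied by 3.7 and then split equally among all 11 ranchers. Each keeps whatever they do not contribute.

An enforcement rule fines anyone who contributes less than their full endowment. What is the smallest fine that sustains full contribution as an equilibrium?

17.92 dollars

Given the others contribute fully, the best deviation is to contribute 0 (any partial contribution still incurs the fine and gives up units whose private return 0.3364 is below 1).
Deviating from 27 to 0 saves 27 dollars but forfeits the deviator's share of the drop in the habitat fund: 3.7/11 × 27 = 9.08.
So the deviation gain is 27 − 9.08 = 17.92, and the fine must be at least 17.92 dollars to wipe it out.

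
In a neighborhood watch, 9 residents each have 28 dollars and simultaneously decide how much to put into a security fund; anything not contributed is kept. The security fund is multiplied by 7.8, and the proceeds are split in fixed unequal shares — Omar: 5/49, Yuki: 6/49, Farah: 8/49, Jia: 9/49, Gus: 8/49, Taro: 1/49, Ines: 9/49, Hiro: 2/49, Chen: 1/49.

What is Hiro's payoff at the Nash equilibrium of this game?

For player j, contributing a unit is worthwhile iff 7.8 × (j's share) ≥ 1, i.e. iff j's share is at least 0.1282.
Farah, Jia, Gus and Ines are above the threshold, contributing 28 each; the remaining 5 contribute 0. Total contributed: 112.
Hiro keeps 28 and receives 7.8 × 112 × 2/49 = 35.66 from the security fund, for a payoff of 63.66.

63.66 dollars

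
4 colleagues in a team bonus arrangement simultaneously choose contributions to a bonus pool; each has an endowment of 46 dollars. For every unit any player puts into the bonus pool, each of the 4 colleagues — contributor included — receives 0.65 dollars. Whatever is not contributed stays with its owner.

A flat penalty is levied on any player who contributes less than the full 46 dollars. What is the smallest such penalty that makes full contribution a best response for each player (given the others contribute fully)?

16.10 dollars

Given the others contribute fully, the best deviation is to contribute 0 (any partial contribution still incurs the fine and gives up units whose private return 0.65 is below 1).
Deviating from 46 to 0 saves 46 dollars but forfeits the deviator's share of the drop in the bonus pool: 0.65 × 46 = 29.90.
So the deviation gain is 46 − 29.90 = 16.10, and the fine must be at least 16.10 dollars to wipe it out.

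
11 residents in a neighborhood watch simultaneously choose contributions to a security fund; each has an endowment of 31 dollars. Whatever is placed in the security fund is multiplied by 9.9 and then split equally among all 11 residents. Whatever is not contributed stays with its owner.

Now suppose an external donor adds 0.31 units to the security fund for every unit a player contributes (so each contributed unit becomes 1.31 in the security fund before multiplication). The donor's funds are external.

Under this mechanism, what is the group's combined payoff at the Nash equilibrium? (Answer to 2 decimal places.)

With the mechanism, a contributed unit returns 9.9 × 1.31 / 11 = 1.1790 per unit of net cost to the contributor — now above 1 — so contributing fully is weakly dominant for every player.
So the Nash equilibrium is full contribution by all 11; the group earns 9.9 × 1.31 × 341 = 4422.43.

4422.43 dollars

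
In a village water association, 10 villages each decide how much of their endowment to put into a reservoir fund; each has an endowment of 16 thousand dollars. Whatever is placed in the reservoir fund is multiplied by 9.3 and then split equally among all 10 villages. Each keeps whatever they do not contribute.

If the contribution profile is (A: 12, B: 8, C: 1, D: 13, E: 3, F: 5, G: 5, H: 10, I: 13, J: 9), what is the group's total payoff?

Total contributed: 12 + 8 + 1 + 13 + 3 + 5 + 5 + 10 + 13 + 9 = 79; total kept: 10 × 16 − 79 = 81.
The reservoir fund pays out 9.3 × 79 = 734.70 in aggregate.
Group total = 81 + 734.70 = 815.70.

815.70 thousand dollars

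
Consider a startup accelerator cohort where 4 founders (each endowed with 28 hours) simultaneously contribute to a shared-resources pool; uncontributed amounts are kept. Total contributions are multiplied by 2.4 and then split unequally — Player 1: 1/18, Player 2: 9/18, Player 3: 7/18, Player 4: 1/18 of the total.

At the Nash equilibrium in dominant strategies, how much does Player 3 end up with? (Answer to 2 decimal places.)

54.13 hours

Each unit j contributes comes back to j as 2.4 × (j's share), so j prefers to contribute only if that share exceeds 1/2.4 = 0.4167; otherwise keeping the unit dominates.
The only share above 0.4167 is Player 2's 9/18, contributing 28; the remaining 3 contribute 0. Total contributed: 28.
Player 3 keeps 28 and receives 2.4 × 28 × 7/18 = 26.13 from the shared-resources pool, for a payoff of 54.13.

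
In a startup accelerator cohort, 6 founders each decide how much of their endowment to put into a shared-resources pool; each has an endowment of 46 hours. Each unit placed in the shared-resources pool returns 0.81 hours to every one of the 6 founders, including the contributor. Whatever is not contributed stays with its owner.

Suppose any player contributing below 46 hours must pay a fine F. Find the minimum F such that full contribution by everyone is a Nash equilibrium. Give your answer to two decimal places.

8.74 hours

Given the others contribute fully, the best deviation is to contribute 0 (any partial contribution still incurs the fine and gives up units whose private return 0.81 is below 1).
Deviating from 46 to 0 saves 46 hours but forfeits the deviator's share of the drop in the shared-resources pool: 0.81 × 46 = 37.26.
So the deviation gain is 46 − 37.26 = 8.74, and the fine must be at least 8.74 hours to wipe it out.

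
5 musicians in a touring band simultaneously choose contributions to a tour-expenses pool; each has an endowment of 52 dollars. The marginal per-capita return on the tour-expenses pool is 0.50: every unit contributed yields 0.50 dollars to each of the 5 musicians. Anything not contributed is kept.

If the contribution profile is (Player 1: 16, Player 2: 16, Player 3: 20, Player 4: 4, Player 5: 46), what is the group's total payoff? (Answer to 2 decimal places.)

413.00 dollars

Total contributed: 16 + 16 + 20 + 4 + 46 = 102; total kept: 5 × 52 − 102 = 158.
The tour-expenses pool pays out 0.50 × 5 × 102 = 255.00 in aggregate.
Group total = 158 + 255.00 = 413.00.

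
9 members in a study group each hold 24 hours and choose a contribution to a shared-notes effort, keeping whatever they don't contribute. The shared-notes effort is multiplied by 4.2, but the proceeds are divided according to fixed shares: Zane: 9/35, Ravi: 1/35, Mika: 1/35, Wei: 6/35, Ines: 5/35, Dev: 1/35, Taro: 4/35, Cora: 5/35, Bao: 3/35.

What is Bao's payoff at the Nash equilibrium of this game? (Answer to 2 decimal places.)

32.64 hours

For player j, contributing a unit is worthwhile iff 4.2 × (j's share) ≥ 1, i.e. iff j's share is at least 0.2381.
The only share above 0.2381 is Zane's 9/35, contributing 24; the remaining 8 contribute 0. Total contributed: 24.
Bao keeps 24 and receives 4.2 × 24 × 3/35 = 8.64 from the shared-notes effort, for a payoff of 32.64.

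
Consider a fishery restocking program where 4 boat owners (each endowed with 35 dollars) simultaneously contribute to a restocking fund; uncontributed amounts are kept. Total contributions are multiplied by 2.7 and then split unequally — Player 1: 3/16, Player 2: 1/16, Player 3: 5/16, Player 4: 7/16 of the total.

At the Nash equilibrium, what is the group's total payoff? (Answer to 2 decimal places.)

199.50 dollars

Each unit j contributes comes back to j as 2.7 × (j's share), so j prefers to contribute only if that share exceeds 1/2.7 = 0.3704; otherwise keeping the unit dominates.
Only Player 4 (7/16) clears that bar, contributing 35; the remaining 3 contribute 0. Total contributed: 35.
The restocking fund pays out 2.7 × 35 = 94.50 in total (split across the unequal shares, but the aggregate is all that matters for the group sum).
The 3 free-riders keep 35 each, adding 105. Group total = 105 + 94.50 = 199.50.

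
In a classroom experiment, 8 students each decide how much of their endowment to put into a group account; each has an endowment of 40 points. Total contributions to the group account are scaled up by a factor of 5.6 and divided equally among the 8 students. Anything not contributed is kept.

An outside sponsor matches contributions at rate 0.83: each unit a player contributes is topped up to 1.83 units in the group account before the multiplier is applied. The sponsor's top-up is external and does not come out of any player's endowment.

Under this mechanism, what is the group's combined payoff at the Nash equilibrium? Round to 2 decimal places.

3279.36 points

With the mechanism, a contributed unit returns 5.6 × 1.83 / 8 = 1.2810 per unit of net cost to the contributor — now above 1 — so contributing fully is weakly dominant for every player.
So the Nash equilibrium is full contribution by all 8; the group earns 5.6 × 1.83 × 320 = 3279.36.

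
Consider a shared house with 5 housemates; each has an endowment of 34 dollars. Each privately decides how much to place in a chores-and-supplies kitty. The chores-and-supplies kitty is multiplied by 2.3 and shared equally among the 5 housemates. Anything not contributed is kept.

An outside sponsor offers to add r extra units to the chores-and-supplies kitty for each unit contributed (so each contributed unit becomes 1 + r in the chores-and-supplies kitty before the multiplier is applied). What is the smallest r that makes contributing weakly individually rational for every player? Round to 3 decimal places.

With matching at rate r, one contributed unit becomes (1 + r) in the chores-and-supplies kitty and returns 2.3 × (1 + r) / 5 to the contributor.
Setting this equal to 1: 1 + r = 5/2.3 = 2.1739.
So the minimum matching rate is r = 2.1739 − 1 = 1.174.

1.174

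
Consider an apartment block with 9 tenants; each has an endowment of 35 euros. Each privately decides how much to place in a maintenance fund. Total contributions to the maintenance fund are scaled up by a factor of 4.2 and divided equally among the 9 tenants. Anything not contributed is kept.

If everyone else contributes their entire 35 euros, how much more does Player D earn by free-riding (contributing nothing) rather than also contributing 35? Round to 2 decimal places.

18.67 euros

Switching from a contribution of 35 to 0 lets Player D keep an extra 35 euros, but lowers the maintenance fund by 35, which costs Player D their own share of that drop: 4.2/9 × 35 = 16.33.
Net gain = 35 − 16.33 = 18.67. The private return per contributed unit (0.4667) is below 1, so free-riding is indeed the best response regardless of what the others do.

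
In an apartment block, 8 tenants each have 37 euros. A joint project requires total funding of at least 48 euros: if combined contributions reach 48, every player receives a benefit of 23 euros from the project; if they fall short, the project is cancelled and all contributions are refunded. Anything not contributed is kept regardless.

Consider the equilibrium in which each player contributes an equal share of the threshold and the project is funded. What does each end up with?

54 euros

Equal share of the threshold: 48/8 = 6.
At this profile no one gains by cutting their contribution: any cut drops the total below 48, the project is cancelled, contributions are refunded, and the deviator ends with 37, which is less than 37 − 6 + 23 = 54. Contributing more than 6 just wastes the excess. So contributing exactly 6 is a best response.
Each player's payoff: 37 − 6 + 23 = 54.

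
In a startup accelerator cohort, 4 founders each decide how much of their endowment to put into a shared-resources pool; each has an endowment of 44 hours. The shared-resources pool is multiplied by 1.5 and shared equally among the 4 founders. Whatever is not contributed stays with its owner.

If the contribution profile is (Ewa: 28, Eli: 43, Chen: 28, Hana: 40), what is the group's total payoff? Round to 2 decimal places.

Total contributed: 28 + 43 + 28 + 40 = 139; total kept: 4 × 44 − 139 = 37.
The shared-resources pool pays out 1.5 × 139 = 208.50 in aggregate.
Group total = 37 + 208.50 = 245.50.

245.50 hours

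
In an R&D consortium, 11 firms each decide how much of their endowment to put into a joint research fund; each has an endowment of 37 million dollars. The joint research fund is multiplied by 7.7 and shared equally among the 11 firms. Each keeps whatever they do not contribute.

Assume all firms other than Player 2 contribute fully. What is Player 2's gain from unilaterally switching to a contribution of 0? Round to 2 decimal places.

Switching from a contribution of 37 to 0 lets Player 2 keep an extra 37 million dollars, but lowers the joint research fund by 37, which costs Player 2 their own share of that drop: 7.7/11 × 37 = 25.90.
Net gain = 37 − 25.90 = 11.10. The private return per contributed unit (0.7000) is below 1, so free-riding is indeed the best response regardless of what the others do.

11.10 million dollars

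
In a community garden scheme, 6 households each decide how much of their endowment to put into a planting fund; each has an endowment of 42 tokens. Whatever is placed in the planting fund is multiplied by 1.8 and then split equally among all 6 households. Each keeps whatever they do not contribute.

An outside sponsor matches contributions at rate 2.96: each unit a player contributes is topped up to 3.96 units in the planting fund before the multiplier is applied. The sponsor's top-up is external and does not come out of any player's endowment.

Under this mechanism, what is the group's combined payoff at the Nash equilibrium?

The effective private return per unit is now 1.8 × 3.96 / 6 = 1.1880 > 1, so every player's dominant strategy flips to full contribution.
At the Nash equilibrium everyone contributes 42. Group total payoff = 1.8 × 3.96 × 252 = 1796.26.

1796.26 tokens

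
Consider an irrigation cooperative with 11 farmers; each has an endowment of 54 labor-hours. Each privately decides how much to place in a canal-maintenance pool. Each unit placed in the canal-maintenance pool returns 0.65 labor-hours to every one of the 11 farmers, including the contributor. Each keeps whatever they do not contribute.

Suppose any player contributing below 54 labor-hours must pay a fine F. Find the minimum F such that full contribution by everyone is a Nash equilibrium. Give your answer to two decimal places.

18.90 labor-hours

Given the others contribute fully, the best deviation is to contribute 0 (any partial contribution still incurs the fine and gives up units whose private return 0.65 is below 1).
Deviating from 54 to 0 saves 54 labor-hours but forfeits the deviator's share of the drop in the canal-maintenance pool: 0.65 × 54 = 35.10.
So the deviation gain is 54 − 35.10 = 18.90, and the fine must be at least 18.90 labor-hours to wipe it out.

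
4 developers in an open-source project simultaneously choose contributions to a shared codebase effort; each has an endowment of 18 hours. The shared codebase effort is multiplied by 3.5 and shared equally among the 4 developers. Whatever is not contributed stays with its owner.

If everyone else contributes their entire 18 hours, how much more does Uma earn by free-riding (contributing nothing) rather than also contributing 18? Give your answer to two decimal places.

Switching from a contribution of 18 to 0 lets Uma keep an extra 18 hours, but lowers the shared codebase effort by 18, which costs Uma their own share of that drop: 3.5/4 × 18 = 15.75.
Net gain = 18 − 15.75 = 2.25. The private return per contributed unit (0.8750) is below 1, so free-riding is indeed the best response regardless of what the others do.

2.25 hours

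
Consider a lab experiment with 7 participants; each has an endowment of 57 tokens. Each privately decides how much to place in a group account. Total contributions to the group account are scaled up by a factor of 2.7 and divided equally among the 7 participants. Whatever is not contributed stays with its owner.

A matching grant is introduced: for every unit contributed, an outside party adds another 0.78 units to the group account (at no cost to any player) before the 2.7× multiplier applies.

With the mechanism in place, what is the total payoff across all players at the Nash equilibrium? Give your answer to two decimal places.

399.00 tokens

Even with the mechanism, each unit contributed returns only 2.7 × 1.78 / 7 = 0.6866 per unit of net cost, so contributing nothing is still dominant.
At the Nash equilibrium no one contributes; group total payoff = 7 × 57 = 399.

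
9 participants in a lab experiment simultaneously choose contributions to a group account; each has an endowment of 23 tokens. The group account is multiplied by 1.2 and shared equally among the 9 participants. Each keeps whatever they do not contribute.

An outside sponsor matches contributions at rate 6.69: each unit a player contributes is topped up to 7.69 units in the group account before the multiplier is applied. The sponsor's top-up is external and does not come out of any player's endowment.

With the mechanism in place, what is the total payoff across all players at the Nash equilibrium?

Under the mechanism each unit contributed yields 1.2 × 7.69 / 9 = 1.0253 back to its contributor per unit of net cost, which exceeds 1, making full contribution the dominant choice for everyone.
At the Nash equilibrium everyone contributes 23. Group total payoff = 1.2 × 7.69 × 207 = 1910.20.

1910.20 tokens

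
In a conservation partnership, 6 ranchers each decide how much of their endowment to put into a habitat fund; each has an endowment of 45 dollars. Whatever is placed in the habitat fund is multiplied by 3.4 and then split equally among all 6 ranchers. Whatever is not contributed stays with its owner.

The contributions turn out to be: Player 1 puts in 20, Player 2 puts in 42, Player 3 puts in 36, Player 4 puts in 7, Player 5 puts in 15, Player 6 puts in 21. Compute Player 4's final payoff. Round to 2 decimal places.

Total contributed: 20 + 42 + 36 + 7 + 15 + 21 = 141.
Each receives 3.4 × 141 / 6 = 79.90 from the habitat fund.
Player 4 keeps 45 − 7 = 38, so Player 4's payoff is 38 + 79.90 = 117.90.

117.90 dollars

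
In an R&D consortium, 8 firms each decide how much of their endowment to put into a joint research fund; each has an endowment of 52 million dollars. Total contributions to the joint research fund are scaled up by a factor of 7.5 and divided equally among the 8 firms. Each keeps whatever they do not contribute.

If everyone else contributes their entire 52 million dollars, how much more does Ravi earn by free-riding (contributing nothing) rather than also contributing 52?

3.25 million dollars

Switching from a contribution of 52 to 0 lets Ravi keep an extra 52 million dollars, but lowers the joint research fund by 52, which costs Ravi their own share of that drop: 7.5/8 × 52 = 48.75.
Net gain = 52 − 48.75 = 3.25. The private return per contributed unit (0.9375) is below 1, so free-riding is indeed the best response regardless of what the others do.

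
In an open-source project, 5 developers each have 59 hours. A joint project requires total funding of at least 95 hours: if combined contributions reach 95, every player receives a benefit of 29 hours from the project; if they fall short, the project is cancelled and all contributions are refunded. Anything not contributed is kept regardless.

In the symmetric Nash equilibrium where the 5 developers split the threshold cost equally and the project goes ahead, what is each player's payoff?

Equal share of the threshold: 95/5 = 19.
At this profile no one gains by cutting their contribution: any cut drops the total below 95, the project is cancelled, contributions are refunded, and the deviator ends with 59, which is less than 59 − 19 + 29 = 69. Contributing more than 19 just wastes the excess. So contributing exactly 19 is a best response.
Each player's payoff: 59 − 19 + 29 = 69.

69 hours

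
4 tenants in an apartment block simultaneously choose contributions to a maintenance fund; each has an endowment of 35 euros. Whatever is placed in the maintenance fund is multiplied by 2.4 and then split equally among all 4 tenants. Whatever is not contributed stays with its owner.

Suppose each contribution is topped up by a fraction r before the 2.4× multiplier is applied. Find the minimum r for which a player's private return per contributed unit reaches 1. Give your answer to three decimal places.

With matching at rate r, one contributed unit becomes (1 + r) in the maintenance fund and returns 2.4 × (1 + r) / 4 to the contributor.
Setting this equal to 1: 1 + r = 4/2.4 = 1.6667.
So the minimum matching rate is r = 1.6667 − 1 = 0.667.

0.667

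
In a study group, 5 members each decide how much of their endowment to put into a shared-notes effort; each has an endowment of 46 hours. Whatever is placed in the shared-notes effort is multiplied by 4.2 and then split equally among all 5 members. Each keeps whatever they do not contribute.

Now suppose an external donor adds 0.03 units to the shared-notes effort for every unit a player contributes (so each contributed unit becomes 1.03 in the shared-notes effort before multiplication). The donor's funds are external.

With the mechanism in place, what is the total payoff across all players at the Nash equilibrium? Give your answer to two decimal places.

230.00 hours

Even with the mechanism, each unit contributed returns only 4.2 × 1.03 / 5 = 0.8652 per unit of net cost, so contributing nothing is still dominant.
Everyone keeps their endowment and the group total is 5 × 46 = 230.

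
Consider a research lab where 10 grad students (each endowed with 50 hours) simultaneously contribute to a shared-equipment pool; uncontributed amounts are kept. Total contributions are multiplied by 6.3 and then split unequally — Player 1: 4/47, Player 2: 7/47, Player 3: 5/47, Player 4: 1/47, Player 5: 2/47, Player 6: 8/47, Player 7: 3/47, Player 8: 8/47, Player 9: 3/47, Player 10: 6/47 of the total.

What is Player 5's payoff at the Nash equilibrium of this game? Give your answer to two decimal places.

A player with share s gets back 6.3·s per unit contributed, so full contribution is dominant for anyone with s > 1/6.3 = 0.1587 and zero contribution is dominant for anyone below.
The shares above 0.1587 belong to Player 6 and Player 8, contributing 50 each; the remaining 8 contribute 0. Total contributed: 100.
Player 5 keeps 50 and receives 6.3 × 100 × 2/47 = 26.81 from the shared-equipment pool, for a payoff of 76.81.

76.81 hours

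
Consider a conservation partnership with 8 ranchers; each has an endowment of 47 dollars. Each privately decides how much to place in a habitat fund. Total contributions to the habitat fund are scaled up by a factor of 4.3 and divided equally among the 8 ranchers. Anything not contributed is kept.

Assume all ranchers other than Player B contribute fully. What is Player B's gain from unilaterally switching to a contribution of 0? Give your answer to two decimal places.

21.74 dollars

Switching from a contribution of 47 to 0 lets Player B keep an extra 47 dollars, but lowers the habitat fund by 47, which costs Player B their own share of that drop: 4.3/8 × 47 = 25.26.
Net gain = 47 − 25.26 = 21.74. The private return per contributed unit (0.5375) is below 1, so free-riding is indeed the best response regardless of what the others do.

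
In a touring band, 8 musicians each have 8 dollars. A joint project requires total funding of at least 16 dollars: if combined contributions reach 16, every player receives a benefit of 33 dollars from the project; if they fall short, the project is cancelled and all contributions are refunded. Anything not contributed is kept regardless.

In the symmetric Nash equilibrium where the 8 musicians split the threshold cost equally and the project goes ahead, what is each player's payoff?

Equal share of the threshold: 16/8 = 2.
At this profile no one gains by cutting their contribution: any cut drops the total below 16, the project is cancelled, contributions are refunded, and the deviator ends with 8, which is less than 8 − 2 + 33 = 39. Contributing more than 2 just wastes the excess. So contributing exactly 2 is a best response.
Each player's payoff: 8 − 2 + 33 = 39.

39 dollars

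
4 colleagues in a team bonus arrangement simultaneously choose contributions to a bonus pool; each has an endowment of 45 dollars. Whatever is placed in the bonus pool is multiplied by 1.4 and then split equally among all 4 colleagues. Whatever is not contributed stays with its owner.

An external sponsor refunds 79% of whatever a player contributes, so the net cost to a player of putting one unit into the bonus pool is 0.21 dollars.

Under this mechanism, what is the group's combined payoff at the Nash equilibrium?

With the mechanism, a contributed unit returns (1.4/4) / 0.21 = 1.6667 per unit of net cost to the contributor — now above 1 — so contributing fully is weakly dominant for every player.
At the Nash equilibrium everyone contributes 45. Group total payoff = 4 × (45 × 0.79 + 1.4 × 45) = 394.20.

394.20 dollars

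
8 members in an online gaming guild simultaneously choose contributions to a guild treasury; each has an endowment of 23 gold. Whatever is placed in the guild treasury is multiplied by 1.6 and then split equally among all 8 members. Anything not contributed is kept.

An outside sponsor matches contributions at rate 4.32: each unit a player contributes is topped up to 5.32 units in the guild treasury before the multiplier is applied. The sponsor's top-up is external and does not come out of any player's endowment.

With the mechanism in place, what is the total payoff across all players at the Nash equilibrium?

1566.21 gold

With the mechanism, a contributed unit returns 1.6 × 5.32 / 8 = 1.0640 per unit of net cost to the contributor — now above 1 — so contributing fully is weakly dominant for every player.
So the Nash equilibrium is full contribution by all 8; the group earns 1.6 × 5.32 × 184 = 1566.21.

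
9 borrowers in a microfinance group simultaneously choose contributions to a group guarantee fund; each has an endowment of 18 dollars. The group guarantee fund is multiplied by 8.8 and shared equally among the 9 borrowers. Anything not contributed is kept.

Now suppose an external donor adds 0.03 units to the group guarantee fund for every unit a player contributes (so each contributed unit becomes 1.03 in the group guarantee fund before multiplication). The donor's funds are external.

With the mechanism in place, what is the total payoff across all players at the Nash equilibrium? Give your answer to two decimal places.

Under the mechanism each unit contributed yields 8.8 × 1.03 / 9 = 1.0071 back to its contributor per unit of net cost, which exceeds 1, making full contribution the dominant choice for everyone.
At the Nash equilibrium everyone contributes 18. Group total payoff = 8.8 × 1.03 × 162 = 1468.37.

1468.37 dollars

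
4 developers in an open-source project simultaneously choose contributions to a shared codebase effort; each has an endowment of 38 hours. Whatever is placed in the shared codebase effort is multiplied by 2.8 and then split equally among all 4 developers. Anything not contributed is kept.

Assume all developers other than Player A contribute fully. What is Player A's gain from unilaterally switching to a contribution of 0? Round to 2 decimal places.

11.40 hours

Switching from a contribution of 38 to 0 lets Player A keep an extra 38 hours, but lowers the shared codebase effort by 38, which costs Player A their own share of that drop: 2.8/4 × 38 = 26.60.
Net gain = 38 − 26.60 = 11.40. The private return per contributed unit (0.7000) is below 1, so free-riding is indeed the best response regardless of what the others do.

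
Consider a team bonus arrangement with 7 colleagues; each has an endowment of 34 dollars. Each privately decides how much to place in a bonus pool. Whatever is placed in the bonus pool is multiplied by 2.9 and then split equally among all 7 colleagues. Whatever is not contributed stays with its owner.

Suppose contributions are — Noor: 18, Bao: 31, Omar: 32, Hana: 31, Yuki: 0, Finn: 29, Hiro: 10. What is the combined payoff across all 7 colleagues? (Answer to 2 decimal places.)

524.90 dollars

Total contributed: 18 + 31 + 32 + 31 + 0 + 29 + 10 = 151; total kept: 7 × 34 − 151 = 87.
The bonus pool pays out 2.9 × 151 = 437.90 in aggregate.
Group total = 87 + 437.90 = 524.90.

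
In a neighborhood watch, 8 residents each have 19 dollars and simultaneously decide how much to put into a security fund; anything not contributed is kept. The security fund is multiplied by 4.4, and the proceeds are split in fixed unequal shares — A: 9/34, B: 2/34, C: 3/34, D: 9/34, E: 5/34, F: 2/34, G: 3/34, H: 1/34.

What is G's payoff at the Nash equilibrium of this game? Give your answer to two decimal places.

33.75 dollars

A player with share s gets back 4.4·s per unit contributed, so full contribution is dominant for anyone with s > 1/4.4 = 0.2273 and zero contribution is dominant for anyone below.
A and D clear that bar, contributing 19 each; the remaining 6 contribute 0. Total contributed: 38.
G keeps 19 and receives 4.4 × 38 × 3/34 = 14.75 from the security fund, for a payoff of 33.75.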